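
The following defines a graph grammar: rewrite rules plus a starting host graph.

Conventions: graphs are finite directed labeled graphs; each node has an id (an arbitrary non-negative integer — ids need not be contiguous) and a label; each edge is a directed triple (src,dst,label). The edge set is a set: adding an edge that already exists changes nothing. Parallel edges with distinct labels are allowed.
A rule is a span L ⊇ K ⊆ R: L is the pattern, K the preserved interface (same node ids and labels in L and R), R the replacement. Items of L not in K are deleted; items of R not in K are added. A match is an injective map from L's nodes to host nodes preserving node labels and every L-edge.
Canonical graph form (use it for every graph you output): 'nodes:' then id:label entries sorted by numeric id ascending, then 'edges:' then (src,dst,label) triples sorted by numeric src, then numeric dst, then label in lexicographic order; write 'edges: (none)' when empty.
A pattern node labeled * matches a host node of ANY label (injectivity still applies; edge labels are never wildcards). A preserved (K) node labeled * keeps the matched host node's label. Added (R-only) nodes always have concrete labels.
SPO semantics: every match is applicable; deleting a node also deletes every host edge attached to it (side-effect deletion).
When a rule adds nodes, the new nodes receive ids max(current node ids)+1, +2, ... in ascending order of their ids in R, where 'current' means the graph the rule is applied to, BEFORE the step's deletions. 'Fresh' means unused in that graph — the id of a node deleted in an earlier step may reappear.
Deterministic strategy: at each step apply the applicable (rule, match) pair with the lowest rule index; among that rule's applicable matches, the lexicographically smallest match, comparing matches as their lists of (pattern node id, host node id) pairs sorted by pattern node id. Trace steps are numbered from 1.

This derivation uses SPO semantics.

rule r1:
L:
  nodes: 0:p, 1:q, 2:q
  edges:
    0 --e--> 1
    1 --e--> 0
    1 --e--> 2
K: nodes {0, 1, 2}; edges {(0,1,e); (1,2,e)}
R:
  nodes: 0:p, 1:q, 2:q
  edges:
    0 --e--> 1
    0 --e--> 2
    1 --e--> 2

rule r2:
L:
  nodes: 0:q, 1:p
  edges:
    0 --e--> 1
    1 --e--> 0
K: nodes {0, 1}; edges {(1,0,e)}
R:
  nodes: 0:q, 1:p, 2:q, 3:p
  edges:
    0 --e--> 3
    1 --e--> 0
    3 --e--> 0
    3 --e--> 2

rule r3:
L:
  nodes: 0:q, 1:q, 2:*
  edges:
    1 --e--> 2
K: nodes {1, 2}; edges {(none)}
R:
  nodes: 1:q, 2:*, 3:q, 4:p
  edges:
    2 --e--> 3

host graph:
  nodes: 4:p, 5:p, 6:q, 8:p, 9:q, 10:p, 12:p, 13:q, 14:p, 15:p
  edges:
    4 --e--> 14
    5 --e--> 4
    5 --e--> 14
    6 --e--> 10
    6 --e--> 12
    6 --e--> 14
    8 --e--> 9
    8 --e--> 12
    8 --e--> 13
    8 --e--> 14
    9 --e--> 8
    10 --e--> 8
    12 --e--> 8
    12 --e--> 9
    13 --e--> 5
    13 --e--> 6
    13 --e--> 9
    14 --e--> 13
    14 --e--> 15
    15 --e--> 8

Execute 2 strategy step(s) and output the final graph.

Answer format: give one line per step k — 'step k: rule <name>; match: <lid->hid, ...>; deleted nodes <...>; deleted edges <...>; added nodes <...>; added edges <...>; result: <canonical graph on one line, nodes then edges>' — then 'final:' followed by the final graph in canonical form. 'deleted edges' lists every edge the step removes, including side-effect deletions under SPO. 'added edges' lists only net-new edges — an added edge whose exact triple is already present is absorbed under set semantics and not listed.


step 1: rule r2; match: 0->9, 1->8; deleted nodes (none); deleted edges (9,8,e); added nodes 16, 17; added edges (9,17,e); (17,9,e); (17,16,e); result: nodes: 4:p, 5:p, 6:q, 8:p, 9:q, 10:p, 12:p, 13:q, 14:p, 15:p, 16:q, 17:p edges: (4,14,e); (5,4,e); (5,14,e); (6,10,e); (6,12,e); (6,14,e); (8,9,e); (8,12,e); (8,13,e); (8,14,e); (9,17,e); (10,8,e); (12,8,e); (12,9,e); (13,5,e); (13,6,e); (13,9,e); (14,13,e); (14,15,e); (15,8,e); (17,9,e); (17,16,e)
step 2: rule r2; match: 0->9, 1->17; deleted nodes (none); deleted edges (9,17,e); added nodes 18, 19; added edges (9,19,e); (19,9,e); (19,18,e); result: nodes: 4:p, 5:p, 6:q, 8:p, 9:q, 10:p, 12:p, 13:q, 14:p, 15:p, 16:q, 17:p, 18:q, 19:p edges: (4,14,e); (5,4,e); (5,14,e); (6,10,e); (6,12,e); (6,14,e); (8,9,e); (8,12,e); (8,13,e); (8,14,e); (9,19,e); (10,8,e); (12,8,e); (12,9,e); (13,5,e); (13,6,e); (13,9,e); (14,13,e); (14,15,e); (15,8,e); (17,9,e); (17,16,e); (19,9,e); (19,18,e)
final:
nodes: 4:p, 5:p, 6:q, 8:p, 9:q, 10:p, 12:p, 13:q, 14:p, 15:p, 16:q, 17:p, 18:q, 19:p
edges: (4,14,e); (5,4,e); (5,14,e); (6,10,e); (6,12,e); (6,14,e); (8,9,e); (8,12,e); (8,13,e); (8,14,e); (9,19,e); (10,8,e); (12,8,e); (12,9,e); (13,5,e); (13,6,e); (13,9,e); (14,13,e); (14,15,e); (15,8,e); (17,9,e); (17,16,e); (19,9,e); (19,18,e)


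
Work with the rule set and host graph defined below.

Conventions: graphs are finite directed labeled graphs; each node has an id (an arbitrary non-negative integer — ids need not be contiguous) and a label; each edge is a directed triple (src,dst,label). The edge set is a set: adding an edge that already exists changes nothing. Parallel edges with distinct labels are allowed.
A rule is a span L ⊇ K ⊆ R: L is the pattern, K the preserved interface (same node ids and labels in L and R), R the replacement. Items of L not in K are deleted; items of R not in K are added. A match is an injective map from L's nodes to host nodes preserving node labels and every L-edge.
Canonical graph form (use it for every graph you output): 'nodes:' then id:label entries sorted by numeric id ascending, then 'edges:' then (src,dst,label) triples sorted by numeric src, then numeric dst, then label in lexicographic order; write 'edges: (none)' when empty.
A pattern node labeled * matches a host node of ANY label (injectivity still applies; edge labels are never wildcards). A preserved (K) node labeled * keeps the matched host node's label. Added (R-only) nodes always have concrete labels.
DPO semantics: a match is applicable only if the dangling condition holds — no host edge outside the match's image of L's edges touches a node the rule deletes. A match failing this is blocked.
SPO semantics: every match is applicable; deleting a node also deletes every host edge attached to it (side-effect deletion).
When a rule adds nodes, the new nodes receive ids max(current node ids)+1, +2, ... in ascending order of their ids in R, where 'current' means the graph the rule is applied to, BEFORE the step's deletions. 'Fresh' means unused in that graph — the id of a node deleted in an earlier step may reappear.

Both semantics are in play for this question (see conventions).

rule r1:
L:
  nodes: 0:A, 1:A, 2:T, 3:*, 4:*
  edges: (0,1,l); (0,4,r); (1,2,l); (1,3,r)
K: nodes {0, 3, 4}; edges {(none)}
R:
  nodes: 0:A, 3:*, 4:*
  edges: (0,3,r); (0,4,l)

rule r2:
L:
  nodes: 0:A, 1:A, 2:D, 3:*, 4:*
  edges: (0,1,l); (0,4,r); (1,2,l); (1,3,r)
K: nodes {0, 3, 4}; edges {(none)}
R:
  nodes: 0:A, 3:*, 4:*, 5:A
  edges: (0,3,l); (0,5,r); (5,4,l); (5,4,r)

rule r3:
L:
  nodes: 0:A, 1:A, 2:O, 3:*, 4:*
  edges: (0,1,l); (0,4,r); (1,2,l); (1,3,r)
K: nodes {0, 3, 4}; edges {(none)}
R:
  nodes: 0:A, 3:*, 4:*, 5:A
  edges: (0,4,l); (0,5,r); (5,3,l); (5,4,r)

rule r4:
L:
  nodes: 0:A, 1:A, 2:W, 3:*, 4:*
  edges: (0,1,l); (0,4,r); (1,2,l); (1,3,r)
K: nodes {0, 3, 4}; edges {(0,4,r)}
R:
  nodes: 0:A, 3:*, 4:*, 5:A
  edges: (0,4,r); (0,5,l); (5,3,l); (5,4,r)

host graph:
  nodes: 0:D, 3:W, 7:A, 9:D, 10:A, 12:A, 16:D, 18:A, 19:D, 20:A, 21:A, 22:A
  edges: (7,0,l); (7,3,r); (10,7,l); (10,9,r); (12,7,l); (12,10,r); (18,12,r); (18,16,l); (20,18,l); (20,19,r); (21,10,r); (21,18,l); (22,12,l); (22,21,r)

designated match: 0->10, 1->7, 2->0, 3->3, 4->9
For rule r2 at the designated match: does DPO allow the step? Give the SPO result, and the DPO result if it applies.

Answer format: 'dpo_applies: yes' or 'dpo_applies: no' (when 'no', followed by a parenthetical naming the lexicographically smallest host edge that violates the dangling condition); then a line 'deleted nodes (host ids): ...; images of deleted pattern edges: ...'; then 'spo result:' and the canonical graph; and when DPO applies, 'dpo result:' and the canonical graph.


dpo_applies: no
(the rule deletes node 7, which keeps host edge (12,7,l) outside the match image — the dangling condition fails, DPO blocks; SPO proceeds and side-deletes such edges)
deleted nodes (host ids): 0, 7; images of deleted pattern edges: (7,0,l); (7,3,r); (10,7,l); (10,9,r)
spo result:
nodes: 3:W, 9:D, 10:A, 12:A, 16:D, 18:A, 19:D, 20:A, 21:A, 22:A, 23:A
edges: (10,3,l); (10,23,r); (12,10,r); (18,12,r); (18,16,l); (20,18,l); (20,19,r); (21,10,r); (21,18,l); (22,12,l); (22,21,r); (23,9,l); (23,9,r)


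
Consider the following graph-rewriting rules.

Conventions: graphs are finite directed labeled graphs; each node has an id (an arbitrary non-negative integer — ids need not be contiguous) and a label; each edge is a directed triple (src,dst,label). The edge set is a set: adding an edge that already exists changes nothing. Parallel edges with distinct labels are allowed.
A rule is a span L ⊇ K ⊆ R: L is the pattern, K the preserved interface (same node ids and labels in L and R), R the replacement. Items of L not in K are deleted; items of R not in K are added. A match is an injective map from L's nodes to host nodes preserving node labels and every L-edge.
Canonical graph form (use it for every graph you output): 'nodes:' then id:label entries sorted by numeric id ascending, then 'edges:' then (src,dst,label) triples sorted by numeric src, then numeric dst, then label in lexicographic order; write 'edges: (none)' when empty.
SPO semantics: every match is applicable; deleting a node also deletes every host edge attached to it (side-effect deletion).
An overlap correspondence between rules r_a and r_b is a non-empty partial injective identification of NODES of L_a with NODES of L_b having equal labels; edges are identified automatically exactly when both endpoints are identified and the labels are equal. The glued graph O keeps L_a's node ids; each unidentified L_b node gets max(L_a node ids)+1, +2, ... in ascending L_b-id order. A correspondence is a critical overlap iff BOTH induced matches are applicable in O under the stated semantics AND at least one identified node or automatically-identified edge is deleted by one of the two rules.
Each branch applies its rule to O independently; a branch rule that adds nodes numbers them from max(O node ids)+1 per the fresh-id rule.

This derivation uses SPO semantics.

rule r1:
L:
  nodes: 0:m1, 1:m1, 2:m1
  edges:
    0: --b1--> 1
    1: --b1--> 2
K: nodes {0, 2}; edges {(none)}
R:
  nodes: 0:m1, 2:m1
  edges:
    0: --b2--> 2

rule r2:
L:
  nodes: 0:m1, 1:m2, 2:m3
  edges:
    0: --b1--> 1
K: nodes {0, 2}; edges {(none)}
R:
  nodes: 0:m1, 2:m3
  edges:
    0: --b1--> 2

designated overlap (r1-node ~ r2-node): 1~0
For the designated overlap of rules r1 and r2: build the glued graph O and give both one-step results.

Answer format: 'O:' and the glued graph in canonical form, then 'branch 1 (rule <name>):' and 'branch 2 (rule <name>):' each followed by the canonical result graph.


O:
nodes: 0:m1, 1:m1, 2:m1, 3:m2, 4:m3
edges: (0,1,b1); (1,2,b1); (1,3,b1)
branch 1 (rule r1):
nodes: 0:m1, 2:m1, 3:m2, 4:m3
edges: (0,2,b2)
branch 2 (rule r2):
nodes: 0:m1, 1:m1, 2:m1, 4:m3
edges: (0,1,b1); (1,2,b1); (1,4,b1)


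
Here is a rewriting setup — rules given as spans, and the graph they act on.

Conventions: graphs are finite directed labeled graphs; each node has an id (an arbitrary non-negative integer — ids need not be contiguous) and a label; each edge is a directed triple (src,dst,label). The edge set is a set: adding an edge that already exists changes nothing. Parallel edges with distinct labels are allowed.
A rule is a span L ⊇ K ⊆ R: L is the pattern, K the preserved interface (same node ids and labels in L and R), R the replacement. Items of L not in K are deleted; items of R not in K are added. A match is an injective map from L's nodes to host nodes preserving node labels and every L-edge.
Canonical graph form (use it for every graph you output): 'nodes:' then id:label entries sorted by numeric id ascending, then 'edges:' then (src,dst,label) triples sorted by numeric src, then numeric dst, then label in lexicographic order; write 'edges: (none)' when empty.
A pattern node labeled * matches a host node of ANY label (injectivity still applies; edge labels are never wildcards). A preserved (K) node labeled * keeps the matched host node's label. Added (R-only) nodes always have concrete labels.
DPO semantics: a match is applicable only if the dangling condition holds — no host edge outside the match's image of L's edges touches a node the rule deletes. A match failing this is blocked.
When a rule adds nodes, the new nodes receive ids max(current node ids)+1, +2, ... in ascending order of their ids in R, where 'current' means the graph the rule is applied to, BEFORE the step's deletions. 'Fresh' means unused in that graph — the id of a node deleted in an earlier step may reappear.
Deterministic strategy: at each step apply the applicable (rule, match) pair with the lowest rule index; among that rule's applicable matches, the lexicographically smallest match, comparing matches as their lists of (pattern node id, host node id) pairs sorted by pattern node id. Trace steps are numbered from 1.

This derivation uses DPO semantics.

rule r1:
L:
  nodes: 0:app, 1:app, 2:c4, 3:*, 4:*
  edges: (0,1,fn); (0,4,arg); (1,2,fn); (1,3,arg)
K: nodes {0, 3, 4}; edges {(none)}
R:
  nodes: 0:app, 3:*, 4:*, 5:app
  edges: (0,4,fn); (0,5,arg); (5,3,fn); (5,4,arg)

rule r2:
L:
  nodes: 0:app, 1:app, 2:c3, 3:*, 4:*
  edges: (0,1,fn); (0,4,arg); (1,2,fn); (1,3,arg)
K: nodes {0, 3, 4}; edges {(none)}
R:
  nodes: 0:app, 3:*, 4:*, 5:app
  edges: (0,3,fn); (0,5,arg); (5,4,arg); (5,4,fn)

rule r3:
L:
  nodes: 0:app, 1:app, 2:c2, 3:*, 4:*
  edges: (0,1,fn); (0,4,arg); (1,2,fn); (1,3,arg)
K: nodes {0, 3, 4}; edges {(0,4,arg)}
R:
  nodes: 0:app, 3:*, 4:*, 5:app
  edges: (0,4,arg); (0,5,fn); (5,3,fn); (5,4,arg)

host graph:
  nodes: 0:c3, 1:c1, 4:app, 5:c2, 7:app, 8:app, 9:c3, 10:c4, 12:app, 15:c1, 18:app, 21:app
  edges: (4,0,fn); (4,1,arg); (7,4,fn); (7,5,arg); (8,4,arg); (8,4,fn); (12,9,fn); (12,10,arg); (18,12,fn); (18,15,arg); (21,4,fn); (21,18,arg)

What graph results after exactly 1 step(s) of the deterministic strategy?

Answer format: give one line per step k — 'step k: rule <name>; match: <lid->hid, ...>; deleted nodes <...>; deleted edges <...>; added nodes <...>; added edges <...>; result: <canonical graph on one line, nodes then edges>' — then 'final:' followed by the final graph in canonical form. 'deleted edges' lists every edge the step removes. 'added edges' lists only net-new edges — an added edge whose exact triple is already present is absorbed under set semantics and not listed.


step 1: rule r2; match: 0->18, 1->12, 2->9, 3->10, 4->15; deleted nodes 9, 12; deleted edges (12,9,fn); (12,10,arg); (18,12,fn); (18,15,arg); added nodes 22; added edges (18,10,fn); (18,22,arg); (22,15,arg); (22,15,fn); result: nodes: 0:c3, 1:c1, 4:app, 5:c2, 7:app, 8:app, 10:c4, 15:c1, 18:app, 21:app, 22:app edges: (4,0,fn); (4,1,arg); (7,4,fn); (7,5,arg); (8,4,arg); (8,4,fn); (18,10,fn); (18,22,arg); (21,4,fn); (21,18,arg); (22,15,arg); (22,15,fn)
final:
nodes: 0:c3, 1:c1, 4:app, 5:c2, 7:app, 8:app, 10:c4, 15:c1, 18:app, 21:app, 22:app
edges: (4,0,fn); (4,1,arg); (7,4,fn); (7,5,arg); (8,4,arg); (8,4,fn); (18,10,fn); (18,22,arg); (21,4,fn); (21,18,arg); (22,15,arg); (22,15,fn)


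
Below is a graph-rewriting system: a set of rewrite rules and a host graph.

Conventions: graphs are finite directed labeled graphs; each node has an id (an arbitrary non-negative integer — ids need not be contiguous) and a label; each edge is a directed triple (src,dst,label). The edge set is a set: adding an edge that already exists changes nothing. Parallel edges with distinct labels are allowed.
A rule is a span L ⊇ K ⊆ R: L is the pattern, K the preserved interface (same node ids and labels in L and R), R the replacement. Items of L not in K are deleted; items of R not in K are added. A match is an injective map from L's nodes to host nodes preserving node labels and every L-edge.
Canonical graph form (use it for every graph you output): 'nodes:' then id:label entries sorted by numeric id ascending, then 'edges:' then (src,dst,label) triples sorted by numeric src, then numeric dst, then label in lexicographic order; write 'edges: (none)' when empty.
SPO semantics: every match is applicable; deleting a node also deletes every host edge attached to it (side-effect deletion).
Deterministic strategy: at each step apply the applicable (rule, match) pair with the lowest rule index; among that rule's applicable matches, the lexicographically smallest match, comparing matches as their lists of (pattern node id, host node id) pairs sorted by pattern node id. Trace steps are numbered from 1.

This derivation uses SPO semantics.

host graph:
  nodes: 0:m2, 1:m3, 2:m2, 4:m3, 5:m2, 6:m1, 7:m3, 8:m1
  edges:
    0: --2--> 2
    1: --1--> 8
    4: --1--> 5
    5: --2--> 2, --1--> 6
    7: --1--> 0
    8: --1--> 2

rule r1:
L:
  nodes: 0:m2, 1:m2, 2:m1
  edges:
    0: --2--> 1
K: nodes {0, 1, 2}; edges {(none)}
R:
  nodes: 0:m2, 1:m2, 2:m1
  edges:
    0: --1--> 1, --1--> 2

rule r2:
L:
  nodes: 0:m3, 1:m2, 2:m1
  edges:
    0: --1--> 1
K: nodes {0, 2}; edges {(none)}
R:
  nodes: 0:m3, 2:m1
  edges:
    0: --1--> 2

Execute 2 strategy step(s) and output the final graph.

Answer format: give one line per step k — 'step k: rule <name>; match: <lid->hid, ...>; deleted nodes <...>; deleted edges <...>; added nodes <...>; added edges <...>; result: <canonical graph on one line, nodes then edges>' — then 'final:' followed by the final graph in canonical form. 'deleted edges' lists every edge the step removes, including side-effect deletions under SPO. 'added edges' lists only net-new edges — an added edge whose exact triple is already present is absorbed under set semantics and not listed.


step 1: rule r1; match: 0->0, 1->2, 2->6; deleted nodes (none); deleted edges (0,2,2); added nodes (none); added edges (0,2,1); (0,6,1); result: nodes: 0:m2, 1:m3, 2:m2, 4:m3, 5:m2, 6:m1, 7:m3, 8:m1 edges: (0,2,1); (0,6,1); (1,8,1); (4,5,1); (5,2,2); (5,6,1); (7,0,1); (8,2,1)
step 2: rule r1; match: 0->5, 1->2, 2->6; deleted nodes (none); deleted edges (5,2,2); added nodes (none); added edges (5,2,1); result: nodes: 0:m2, 1:m3, 2:m2, 4:m3, 5:m2, 6:m1, 7:m3, 8:m1 edges: (0,2,1); (0,6,1); (1,8,1); (4,5,1); (5,2,1); (5,6,1); (7,0,1); (8,2,1)
final:
nodes: 0:m2, 1:m3, 2:m2, 4:m3, 5:m2, 6:m1, 7:m3, 8:m1
edges: (0,2,1); (0,6,1); (1,8,1); (4,5,1); (5,2,1); (5,6,1); (7,0,1); (8,2,1)


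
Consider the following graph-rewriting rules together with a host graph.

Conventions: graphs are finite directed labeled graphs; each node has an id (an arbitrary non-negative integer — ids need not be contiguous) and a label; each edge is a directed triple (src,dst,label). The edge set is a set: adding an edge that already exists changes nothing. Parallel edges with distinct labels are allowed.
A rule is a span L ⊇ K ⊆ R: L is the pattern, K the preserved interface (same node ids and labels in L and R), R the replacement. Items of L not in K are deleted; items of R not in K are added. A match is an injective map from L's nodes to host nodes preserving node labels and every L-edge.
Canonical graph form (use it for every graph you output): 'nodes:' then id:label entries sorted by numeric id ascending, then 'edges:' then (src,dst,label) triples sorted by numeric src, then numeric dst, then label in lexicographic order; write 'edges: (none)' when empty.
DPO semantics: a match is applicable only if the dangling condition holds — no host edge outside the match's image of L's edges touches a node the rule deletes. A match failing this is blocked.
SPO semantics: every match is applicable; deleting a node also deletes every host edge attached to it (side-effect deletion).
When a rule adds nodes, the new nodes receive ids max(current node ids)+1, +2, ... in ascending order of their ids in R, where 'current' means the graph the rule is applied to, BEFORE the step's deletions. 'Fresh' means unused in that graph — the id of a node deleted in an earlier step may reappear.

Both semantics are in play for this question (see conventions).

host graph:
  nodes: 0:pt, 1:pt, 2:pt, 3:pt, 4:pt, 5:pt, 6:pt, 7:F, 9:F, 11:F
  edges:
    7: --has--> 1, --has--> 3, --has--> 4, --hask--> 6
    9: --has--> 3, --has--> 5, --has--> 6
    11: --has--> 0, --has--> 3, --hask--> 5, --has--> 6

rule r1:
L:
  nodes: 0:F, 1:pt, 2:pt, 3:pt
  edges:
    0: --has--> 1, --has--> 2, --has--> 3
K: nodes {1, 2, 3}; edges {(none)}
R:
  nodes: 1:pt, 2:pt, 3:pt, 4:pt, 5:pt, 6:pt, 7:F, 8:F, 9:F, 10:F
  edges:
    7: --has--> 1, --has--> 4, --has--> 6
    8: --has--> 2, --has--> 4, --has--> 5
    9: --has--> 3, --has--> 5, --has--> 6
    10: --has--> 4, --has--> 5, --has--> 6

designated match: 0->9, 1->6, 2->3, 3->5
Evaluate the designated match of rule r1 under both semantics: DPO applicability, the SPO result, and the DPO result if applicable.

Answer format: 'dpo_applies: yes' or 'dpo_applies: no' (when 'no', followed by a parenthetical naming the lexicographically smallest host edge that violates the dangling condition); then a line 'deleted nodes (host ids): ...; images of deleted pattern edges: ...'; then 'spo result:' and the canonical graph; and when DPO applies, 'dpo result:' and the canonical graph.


dpo_applies: yes
deleted nodes (host ids): 9; images of deleted pattern edges: (9,3,has); (9,5,has); (9,6,has)
spo result:
nodes: 0:pt, 1:pt, 2:pt, 3:pt, 4:pt, 5:pt, 6:pt, 7:F, 11:F, 12:pt, 13:pt, 14:pt, 15:F, 16:F, 17:F, 18:F
edges: (7,1,has); (7,3,has); (7,4,has); (7,6,hask); (11,0,has); (11,3,has); (11,5,hask); (11,6,has); (15,6,has); (15,12,has); (15,14,has); (16,3,has); (16,12,has); (16,13,has); (17,5,has); (17,13,has); (17,14,has); (18,12,has); (18,13,has); (18,14,has)
dpo result:
nodes: 0:pt, 1:pt, 2:pt, 3:pt, 4:pt, 5:pt, 6:pt, 7:F, 11:F, 12:pt, 13:pt, 14:pt, 15:F, 16:F, 17:F, 18:F
edges: (7,1,has); (7,3,has); (7,4,has); (7,6,hask); (11,0,has); (11,3,has); (11,5,hask); (11,6,has); (15,6,has); (15,12,has); (15,14,has); (16,3,has); (16,12,has); (16,13,has); (17,5,has); (17,13,has); (17,14,has); (18,12,has); (18,13,has); (18,14,has)


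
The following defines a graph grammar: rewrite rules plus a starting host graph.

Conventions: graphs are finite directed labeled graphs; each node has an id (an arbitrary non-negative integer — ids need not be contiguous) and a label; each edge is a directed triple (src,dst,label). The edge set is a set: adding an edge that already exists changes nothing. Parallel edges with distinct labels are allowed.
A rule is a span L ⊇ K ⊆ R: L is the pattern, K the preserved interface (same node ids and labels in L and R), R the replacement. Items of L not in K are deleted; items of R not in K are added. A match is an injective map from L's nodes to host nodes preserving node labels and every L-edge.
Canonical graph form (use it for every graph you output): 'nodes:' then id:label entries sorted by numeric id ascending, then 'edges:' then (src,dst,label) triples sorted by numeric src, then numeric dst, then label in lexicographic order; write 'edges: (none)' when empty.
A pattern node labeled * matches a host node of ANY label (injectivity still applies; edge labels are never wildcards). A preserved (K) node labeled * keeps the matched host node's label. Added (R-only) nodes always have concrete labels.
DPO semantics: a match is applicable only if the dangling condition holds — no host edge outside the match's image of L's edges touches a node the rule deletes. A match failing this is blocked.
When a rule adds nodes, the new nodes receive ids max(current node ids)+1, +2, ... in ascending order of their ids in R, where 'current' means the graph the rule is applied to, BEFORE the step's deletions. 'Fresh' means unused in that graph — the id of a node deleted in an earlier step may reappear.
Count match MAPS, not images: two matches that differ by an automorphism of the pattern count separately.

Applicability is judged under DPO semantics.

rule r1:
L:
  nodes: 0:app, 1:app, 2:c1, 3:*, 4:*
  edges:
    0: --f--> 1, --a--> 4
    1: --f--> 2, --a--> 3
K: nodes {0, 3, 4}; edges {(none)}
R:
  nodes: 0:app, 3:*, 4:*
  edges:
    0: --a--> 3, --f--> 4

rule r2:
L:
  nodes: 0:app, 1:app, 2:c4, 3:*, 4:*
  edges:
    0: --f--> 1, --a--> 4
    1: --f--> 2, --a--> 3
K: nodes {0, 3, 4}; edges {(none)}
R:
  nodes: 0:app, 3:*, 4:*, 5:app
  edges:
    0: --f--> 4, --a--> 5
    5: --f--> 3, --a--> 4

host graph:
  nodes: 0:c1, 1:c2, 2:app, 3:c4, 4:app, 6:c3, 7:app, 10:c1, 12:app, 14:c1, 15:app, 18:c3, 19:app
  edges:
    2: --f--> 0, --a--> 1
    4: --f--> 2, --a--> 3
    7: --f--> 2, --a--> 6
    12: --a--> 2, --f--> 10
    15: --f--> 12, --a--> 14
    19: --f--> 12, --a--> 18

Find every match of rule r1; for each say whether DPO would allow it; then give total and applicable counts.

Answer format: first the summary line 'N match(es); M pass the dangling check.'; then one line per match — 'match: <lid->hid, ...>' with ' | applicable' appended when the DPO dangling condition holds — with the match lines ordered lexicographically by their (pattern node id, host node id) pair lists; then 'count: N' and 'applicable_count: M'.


4 match(es); 0 pass the dangling check.
match: 0->4, 1->2, 2->0, 3->1, 4->3
match: 0->7, 1->2, 2->0, 3->1, 4->6
match: 0->15, 1->12, 2->10, 3->2, 4->14
match: 0->19, 1->12, 2->10, 3->2, 4->18
count: 4
applicable_count: 0


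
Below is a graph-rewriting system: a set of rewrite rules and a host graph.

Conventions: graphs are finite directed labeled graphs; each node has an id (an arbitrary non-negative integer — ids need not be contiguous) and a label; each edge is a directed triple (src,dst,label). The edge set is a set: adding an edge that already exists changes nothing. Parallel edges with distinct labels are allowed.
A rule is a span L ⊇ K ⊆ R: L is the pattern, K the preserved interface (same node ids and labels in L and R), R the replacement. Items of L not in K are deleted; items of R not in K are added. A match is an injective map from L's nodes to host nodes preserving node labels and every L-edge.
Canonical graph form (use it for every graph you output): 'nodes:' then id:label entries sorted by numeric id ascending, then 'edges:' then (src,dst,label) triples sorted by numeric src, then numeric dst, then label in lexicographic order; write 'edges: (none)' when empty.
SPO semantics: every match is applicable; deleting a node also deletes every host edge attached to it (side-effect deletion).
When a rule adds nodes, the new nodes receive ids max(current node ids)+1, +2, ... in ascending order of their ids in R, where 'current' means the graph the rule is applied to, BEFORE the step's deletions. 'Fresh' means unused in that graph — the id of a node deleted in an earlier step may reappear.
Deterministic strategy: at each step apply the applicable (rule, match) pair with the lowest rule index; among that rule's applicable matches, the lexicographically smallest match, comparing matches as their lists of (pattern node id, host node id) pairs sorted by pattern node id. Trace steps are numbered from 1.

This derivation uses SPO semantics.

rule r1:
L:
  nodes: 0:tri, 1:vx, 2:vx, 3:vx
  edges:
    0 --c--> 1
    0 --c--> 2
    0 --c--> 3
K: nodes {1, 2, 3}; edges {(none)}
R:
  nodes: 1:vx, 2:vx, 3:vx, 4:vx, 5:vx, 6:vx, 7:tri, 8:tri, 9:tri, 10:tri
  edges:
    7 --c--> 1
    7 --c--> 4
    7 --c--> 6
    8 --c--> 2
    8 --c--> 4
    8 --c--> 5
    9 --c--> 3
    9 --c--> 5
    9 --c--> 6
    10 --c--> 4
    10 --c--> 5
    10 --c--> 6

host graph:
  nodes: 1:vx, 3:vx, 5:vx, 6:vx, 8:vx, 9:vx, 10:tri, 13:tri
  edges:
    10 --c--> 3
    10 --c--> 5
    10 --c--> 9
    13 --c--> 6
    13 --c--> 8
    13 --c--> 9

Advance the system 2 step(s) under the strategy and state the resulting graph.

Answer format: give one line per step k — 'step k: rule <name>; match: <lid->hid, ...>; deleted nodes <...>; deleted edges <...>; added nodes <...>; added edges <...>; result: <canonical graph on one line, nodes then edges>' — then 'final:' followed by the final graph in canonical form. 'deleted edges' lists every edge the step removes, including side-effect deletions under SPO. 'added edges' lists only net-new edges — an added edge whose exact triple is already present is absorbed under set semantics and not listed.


step 1: rule r1; match: 0->10, 1->3, 2->5, 3->9; deleted nodes 10; deleted edges (10,3,c); (10,5,c); (10,9,c); added nodes 14, 15, 16, 17, 18, 19, 20; added edges (17,3,c); (17,14,c); (17,16,c); (18,5,c); (18,14,c); (18,15,c); (19,9,c); (19,15,c); (19,16,c); (20,14,c); (20,15,c); (20,16,c); result: nodes: 1:vx, 3:vx, 5:vx, 6:vx, 8:vx, 9:vx, 13:tri, 14:vx, 15:vx, 16:vx, 17:tri, 18:tri, 19:tri, 20:tri edges: (13,6,c); (13,8,c); (13,9,c); (17,3,c); (17,14,c); (17,16,c); (18,5,c); (18,14,c); (18,15,c); (19,9,c); (19,15,c); (19,16,c); (20,14,c); (20,15,c); (20,16,c)
step 2: rule r1; match: 0->13, 1->6, 2->8, 3->9; deleted nodes 13; deleted edges (13,6,c); (13,8,c); (13,9,c); added nodes 21, 22, 23, 24, 25, 26, 27; added edges (24,6,c); (24,21,c); (24,23,c); (25,8,c); (25,21,c); (25,22,c); (26,9,c); (26,22,c); (26,23,c); (27,21,c); (27,22,c); (27,23,c); result: nodes: 1:vx, 3:vx, 5:vx, 6:vx, 8:vx, 9:vx, 14:vx, 15:vx, 16:vx, 17:tri, 18:tri, 19:tri, 20:tri, 21:vx, 22:vx, 23:vx, 24:tri, 25:tri, 26:tri, 27:tri edges: (17,3,c); (17,14,c); (17,16,c); (18,5,c); (18,14,c); (18,15,c); (19,9,c); (19,15,c); (19,16,c); (20,14,c); (20,15,c); (20,16,c); (24,6,c); (24,21,c); (24,23,c); (25,8,c); (25,21,c); (25,22,c); (26,9,c); (26,22,c); (26,23,c); (27,21,c); (27,22,c); (27,23,c)
final:
nodes: 1:vx, 3:vx, 5:vx, 6:vx, 8:vx, 9:vx, 14:vx, 15:vx, 16:vx, 17:tri, 18:tri, 19:tri, 20:tri, 21:vx, 22:vx, 23:vx, 24:tri, 25:tri, 26:tri, 27:tri
edges: (17,3,c); (17,14,c); (17,16,c); (18,5,c); (18,14,c); (18,15,c); (19,9,c); (19,15,c); (19,16,c); (20,14,c); (20,15,c); (20,16,c); (24,6,c); (24,21,c); (24,23,c); (25,8,c); (25,21,c); (25,22,c); (26,9,c); (26,22,c); (26,23,c); (27,21,c); (27,22,c); (27,23,c)


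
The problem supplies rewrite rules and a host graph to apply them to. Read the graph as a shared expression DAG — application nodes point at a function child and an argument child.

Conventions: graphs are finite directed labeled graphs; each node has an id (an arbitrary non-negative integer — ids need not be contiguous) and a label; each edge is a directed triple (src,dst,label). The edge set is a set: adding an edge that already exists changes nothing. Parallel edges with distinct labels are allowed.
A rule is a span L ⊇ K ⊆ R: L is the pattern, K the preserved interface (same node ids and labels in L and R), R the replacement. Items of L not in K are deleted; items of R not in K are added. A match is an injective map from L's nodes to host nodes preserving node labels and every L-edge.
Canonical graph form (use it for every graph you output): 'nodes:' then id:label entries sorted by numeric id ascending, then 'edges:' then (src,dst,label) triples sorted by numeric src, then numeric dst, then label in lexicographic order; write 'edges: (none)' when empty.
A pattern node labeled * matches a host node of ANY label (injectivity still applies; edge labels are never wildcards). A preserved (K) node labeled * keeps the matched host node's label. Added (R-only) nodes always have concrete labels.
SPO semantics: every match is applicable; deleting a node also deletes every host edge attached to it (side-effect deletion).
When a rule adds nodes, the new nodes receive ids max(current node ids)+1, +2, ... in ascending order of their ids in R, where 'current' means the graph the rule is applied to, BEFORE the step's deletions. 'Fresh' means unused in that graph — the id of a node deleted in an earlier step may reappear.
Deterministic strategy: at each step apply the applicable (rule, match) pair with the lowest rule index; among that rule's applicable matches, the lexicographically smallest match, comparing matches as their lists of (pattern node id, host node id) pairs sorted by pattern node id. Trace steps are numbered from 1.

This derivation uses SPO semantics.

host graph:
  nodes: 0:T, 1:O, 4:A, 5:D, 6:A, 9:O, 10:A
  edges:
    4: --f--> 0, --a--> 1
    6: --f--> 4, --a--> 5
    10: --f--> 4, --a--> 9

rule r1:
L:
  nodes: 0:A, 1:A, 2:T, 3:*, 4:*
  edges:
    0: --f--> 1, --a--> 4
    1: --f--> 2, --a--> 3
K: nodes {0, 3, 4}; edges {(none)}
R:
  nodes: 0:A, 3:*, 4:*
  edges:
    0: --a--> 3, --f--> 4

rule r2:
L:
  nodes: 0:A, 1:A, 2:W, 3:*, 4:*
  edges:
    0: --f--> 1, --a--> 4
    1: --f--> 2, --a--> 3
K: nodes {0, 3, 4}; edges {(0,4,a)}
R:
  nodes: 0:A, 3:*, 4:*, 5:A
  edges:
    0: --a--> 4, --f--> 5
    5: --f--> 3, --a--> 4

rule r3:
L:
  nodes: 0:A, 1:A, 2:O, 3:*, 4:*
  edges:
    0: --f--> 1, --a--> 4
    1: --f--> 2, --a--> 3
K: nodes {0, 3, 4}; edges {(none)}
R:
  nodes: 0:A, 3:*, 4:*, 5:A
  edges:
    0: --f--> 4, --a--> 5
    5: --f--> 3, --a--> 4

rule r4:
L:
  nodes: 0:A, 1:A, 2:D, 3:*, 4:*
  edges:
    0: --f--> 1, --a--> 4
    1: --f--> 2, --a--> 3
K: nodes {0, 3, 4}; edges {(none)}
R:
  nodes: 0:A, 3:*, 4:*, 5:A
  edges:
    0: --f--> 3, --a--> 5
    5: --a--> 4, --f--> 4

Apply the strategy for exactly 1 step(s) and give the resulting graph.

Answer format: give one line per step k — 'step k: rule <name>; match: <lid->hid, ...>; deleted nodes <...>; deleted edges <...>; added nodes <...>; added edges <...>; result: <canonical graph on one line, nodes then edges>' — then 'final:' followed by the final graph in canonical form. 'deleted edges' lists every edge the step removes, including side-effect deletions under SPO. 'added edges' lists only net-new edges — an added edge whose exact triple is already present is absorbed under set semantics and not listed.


step 1: rule r1; match: 0->6, 1->4, 2->0, 3->1, 4->5; deleted nodes 0, 4; deleted edges (4,0,f); (4,1,a); (6,4,f); (6,5,a); (10,4,f); added nodes (none); added edges (6,1,a); (6,5,f); result: nodes: 1:O, 5:D, 6:A, 9:O, 10:A edges: (6,1,a); (6,5,f); (10,9,a)
final:
nodes: 1:O, 5:D, 6:A, 9:O, 10:A
edges: (6,1,a); (6,5,f); (10,9,a)


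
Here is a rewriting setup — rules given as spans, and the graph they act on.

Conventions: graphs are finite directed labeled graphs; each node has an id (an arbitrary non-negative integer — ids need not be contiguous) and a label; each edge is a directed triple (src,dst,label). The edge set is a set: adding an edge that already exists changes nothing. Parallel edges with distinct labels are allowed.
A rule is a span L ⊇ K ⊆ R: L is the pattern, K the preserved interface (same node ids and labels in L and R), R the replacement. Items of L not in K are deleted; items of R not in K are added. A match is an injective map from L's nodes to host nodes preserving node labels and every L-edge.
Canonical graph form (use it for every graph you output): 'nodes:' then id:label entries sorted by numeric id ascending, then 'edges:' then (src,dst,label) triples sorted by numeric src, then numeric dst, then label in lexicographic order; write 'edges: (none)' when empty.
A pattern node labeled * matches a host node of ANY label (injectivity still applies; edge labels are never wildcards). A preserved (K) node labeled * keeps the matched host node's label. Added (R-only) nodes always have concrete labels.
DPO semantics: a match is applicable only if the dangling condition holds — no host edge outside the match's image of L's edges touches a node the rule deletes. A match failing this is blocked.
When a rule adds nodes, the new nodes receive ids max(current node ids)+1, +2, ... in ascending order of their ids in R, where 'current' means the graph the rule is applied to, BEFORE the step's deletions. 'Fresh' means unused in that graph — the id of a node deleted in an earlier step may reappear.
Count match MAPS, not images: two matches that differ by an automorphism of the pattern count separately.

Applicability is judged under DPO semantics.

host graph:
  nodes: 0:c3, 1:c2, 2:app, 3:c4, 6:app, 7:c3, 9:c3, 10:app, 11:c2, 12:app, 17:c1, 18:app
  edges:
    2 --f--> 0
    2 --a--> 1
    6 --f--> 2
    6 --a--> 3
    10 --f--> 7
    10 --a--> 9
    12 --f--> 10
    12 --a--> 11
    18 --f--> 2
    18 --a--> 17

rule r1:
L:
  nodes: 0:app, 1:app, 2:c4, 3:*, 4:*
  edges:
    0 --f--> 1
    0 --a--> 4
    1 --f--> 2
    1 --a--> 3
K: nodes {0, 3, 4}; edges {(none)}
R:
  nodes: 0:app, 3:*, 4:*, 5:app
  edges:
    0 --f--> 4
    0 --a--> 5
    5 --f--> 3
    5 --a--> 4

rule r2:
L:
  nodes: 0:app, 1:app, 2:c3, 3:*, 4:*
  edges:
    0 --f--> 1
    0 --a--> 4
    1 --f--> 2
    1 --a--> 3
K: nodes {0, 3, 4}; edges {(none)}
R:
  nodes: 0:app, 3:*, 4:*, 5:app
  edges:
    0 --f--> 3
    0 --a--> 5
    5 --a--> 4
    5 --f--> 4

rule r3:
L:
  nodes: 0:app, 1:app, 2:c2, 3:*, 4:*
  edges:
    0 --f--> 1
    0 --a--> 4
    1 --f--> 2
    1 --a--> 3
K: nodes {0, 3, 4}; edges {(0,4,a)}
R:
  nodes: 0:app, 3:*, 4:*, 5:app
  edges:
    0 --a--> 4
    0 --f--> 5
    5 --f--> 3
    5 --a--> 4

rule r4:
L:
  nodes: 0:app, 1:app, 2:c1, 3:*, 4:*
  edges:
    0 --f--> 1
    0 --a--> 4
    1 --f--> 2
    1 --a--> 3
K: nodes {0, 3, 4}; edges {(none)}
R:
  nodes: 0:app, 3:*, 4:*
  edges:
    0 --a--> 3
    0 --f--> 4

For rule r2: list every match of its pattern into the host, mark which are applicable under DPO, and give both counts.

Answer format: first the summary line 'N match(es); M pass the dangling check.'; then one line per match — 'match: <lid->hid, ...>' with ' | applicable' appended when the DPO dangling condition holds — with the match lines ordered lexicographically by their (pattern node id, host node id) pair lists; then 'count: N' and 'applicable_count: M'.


3 match(es); 1 pass the dangling check.
match: 0->6, 1->2, 2->0, 3->1, 4->3
match: 0->12, 1->10, 2->7, 3->9, 4->11 | applicable
match: 0->18, 1->2, 2->0, 3->1, 4->17
count: 3
applicable_count: 1


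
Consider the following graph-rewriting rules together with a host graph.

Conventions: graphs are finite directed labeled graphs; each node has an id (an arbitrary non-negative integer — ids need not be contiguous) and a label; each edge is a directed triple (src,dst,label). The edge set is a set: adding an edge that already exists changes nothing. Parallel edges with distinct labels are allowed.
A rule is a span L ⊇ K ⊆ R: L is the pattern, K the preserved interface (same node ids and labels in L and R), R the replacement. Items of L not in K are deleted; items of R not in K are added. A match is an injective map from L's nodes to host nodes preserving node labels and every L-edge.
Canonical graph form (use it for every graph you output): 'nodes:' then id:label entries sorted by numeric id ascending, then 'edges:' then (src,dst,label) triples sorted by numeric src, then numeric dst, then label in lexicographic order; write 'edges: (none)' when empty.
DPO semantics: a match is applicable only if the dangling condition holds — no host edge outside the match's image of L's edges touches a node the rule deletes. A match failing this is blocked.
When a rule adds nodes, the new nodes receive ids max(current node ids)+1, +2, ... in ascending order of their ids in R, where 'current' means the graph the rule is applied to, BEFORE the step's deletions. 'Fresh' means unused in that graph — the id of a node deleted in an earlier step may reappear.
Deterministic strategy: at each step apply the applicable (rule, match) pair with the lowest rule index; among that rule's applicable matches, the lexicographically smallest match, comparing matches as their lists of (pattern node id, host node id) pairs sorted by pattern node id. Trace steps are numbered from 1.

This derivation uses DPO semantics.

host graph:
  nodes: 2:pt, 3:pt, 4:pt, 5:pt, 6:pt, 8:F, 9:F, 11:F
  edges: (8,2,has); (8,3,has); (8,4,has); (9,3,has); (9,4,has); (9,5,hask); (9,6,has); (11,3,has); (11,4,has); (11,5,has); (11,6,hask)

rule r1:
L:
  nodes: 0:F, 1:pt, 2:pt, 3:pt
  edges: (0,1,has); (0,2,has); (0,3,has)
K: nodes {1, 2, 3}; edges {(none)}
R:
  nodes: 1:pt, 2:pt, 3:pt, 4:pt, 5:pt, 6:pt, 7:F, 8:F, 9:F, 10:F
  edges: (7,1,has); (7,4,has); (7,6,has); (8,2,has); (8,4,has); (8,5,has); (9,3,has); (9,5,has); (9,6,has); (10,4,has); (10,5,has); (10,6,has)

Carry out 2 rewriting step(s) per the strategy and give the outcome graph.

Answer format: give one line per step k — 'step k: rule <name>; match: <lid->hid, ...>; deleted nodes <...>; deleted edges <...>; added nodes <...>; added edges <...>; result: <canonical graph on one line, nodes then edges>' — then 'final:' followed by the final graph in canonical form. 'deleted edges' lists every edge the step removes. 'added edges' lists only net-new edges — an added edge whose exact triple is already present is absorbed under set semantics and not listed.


step 1: rule r1; match: 0->8, 1->2, 2->3, 3->4; deleted nodes 8; deleted edges (8,2,has); (8,3,has); (8,4,has); added nodes 12, 13, 14, 15, 16, 17, 18; added edges (15,2,has); (15,12,has); (15,14,has); (16,3,has); (16,12,has); (16,13,has); (17,4,has); (17,13,has); (17,14,has); (18,12,has); (18,13,has); (18,14,has); result: nodes: 2:pt, 3:pt, 4:pt, 5:pt, 6:pt, 9:F, 11:F, 12:pt, 13:pt, 14:pt, 15:F, 16:F, 17:F, 18:F edges: (9,3,has); (9,4,has); (9,5,hask); (9,6,has); (11,3,has); (11,4,has); (11,5,has); (11,6,hask); (15,2,has); (15,12,has); (15,14,has); (16,3,has); (16,12,has); (16,13,has); (17,4,has); (17,13,has); (17,14,has); (18,12,has); (18,13,has); (18,14,has)
step 2: rule r1; match: 0->15, 1->2, 2->12, 3->14; deleted nodes 15; deleted edges (15,2,has); (15,12,has); (15,14,has); added nodes 19, 20, 21, 22, 23, 24, 25; added edges (22,2,has); (22,19,has); (22,21,has); (23,12,has); (23,19,has); (23,20,has); (24,14,has); (24,20,has); (24,21,has); (25,19,has); (25,20,has); (25,21,has); result: nodes: 2:pt, 3:pt, 4:pt, 5:pt, 6:pt, 9:F, 11:F, 12:pt, 13:pt, 14:pt, 16:F, 17:F, 18:F, 19:pt, 20:pt, 21:pt, 22:F, 23:F, 24:F, 25:F edges: (9,3,has); (9,4,has); (9,5,hask); (9,6,has); (11,3,has); (11,4,has); (11,5,has); (11,6,hask); (16,3,has); (16,12,has); (16,13,has); (17,4,has); (17,13,has); (17,14,has); (18,12,has); (18,13,has); (18,14,has); (22,2,has); (22,19,has); (22,21,has); (23,12,has); (23,19,has); (23,20,has); (24,14,has); (24,20,has); (24,21,has); (25,19,has); (25,20,has); (25,21,has)
final:
nodes: 2:pt, 3:pt, 4:pt, 5:pt, 6:pt, 9:F, 11:F, 12:pt, 13:pt, 14:pt, 16:F, 17:F, 18:F, 19:pt, 20:pt, 21:pt, 22:F, 23:F, 24:F, 25:F
edges: (9,3,has); (9,4,has); (9,5,hask); (9,6,has); (11,3,has); (11,4,has); (11,5,has); (11,6,hask); (16,3,has); (16,12,has); (16,13,has); (17,4,has); (17,13,has); (17,14,has); (18,12,has); (18,13,has); (18,14,has); (22,2,has); (22,19,has); (22,21,has); (23,12,has); (23,19,has); (23,20,has); (24,14,has); (24,20,has); (24,21,has); (25,19,has); (25,20,has); (25,21,has)
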